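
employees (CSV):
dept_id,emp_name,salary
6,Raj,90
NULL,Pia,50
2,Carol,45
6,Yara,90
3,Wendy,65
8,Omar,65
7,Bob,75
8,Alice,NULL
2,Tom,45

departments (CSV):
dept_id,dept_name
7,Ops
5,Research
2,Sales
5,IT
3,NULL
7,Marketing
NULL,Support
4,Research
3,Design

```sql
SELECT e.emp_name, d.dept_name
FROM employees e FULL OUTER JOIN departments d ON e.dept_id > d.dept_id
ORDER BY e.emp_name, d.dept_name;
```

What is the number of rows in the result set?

39

FULL OUTER JOIN keeps every row from both sides; unmatched rows get NULL for the other side's columns.
Matching on e.dept_id > d.dept_id. A NULL in a compared column never satisfies the condition.
Matched pairs: 35; unmatched e rows kept: 3; unmatched d rows kept: 1.
Total: 35 matched + 4 padded = 39 rows.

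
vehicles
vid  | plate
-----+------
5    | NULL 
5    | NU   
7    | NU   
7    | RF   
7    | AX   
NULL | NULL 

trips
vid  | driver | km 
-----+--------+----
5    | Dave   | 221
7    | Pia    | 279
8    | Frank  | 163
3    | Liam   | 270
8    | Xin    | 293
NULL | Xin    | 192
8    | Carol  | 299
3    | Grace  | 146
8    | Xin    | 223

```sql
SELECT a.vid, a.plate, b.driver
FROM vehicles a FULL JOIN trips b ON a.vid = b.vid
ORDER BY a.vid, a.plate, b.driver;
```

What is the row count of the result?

13

FULL OUTER JOIN keeps every row from both sides; unmatched rows get NULL for the other side's columns.
Matching on a.vid = b.vid. A NULL in a compared column never satisfies the condition.
Matched pairs: 5; unmatched a rows kept: 1; unmatched b rows kept: 7.
Total: 5 matched + 8 padded = 13 rows.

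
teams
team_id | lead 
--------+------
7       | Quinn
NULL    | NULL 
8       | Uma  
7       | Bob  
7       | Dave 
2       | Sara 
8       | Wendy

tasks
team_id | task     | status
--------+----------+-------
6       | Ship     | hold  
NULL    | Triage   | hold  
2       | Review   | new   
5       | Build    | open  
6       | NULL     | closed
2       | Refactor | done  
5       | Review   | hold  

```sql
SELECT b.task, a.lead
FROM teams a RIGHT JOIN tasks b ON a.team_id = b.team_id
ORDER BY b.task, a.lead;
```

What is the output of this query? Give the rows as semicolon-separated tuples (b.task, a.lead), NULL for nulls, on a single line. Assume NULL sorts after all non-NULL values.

RIGHT JOIN keeps every row from `tasks`; unmatched rows get NULL for `teams`'s columns.
Matching on a.team_id = b.team_id. A NULL in a compared column never satisfies the condition.
Matched pairs: 2; unmatched b rows kept: 5.

(Build, NULL); (Refactor, Sara); (Review, Sara); (Review, NULL); (Ship, NULL); (Triage, NULL); (NULL, NULL)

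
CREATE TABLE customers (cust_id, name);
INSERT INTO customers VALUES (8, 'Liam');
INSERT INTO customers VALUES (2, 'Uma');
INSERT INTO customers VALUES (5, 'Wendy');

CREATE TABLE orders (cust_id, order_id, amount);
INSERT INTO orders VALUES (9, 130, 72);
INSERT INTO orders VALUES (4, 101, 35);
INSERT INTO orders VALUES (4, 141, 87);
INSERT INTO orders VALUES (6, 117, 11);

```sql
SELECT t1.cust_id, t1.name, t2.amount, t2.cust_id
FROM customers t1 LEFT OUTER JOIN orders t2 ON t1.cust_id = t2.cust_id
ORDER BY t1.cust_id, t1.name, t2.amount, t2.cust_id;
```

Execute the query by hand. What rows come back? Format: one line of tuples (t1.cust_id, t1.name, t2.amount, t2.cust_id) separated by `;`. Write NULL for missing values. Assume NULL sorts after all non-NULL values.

LEFT JOIN keeps every row from `customers`; unmatched rows get NULL for `orders`'s columns.
Matching on t1.cust_id = t2.cust_id.
Matched pairs: 0; unmatched t1 rows kept: 3.

(2, Uma, NULL, NULL); (5, Wendy, NULL, NULL); (8, Liam, NULL, NULL)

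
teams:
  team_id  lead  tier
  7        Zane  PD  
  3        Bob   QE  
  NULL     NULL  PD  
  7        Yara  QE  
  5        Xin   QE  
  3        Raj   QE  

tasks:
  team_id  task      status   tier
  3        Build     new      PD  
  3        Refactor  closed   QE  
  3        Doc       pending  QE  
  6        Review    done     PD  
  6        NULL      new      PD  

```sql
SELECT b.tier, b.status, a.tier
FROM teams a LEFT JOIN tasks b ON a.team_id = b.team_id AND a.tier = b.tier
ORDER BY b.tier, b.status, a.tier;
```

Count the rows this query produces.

LEFT JOIN keeps every row from `teams`; unmatched rows get NULL for `tasks`'s columns.
Matching on a.team_id = b.team_id AND a.tier = b.tier. A NULL in a compared column never satisfies the condition.
- team_id=7, tier=PD: no b row matches, row kept with b columns NULL.
- team_id=3, tier=QE: 2 matching b row(s), so 2 row(s) emitted.
- team_id=NULL, tier=PD: no b row matches, row kept with b columns NULL.
- team_id=7, tier=QE: no b row matches, row kept with b columns NULL.
- team_id=5, tier=QE: no b row matches, row kept with b columns NULL.
- team_id=3, tier=QE: 2 matching b row(s), so 2 row(s) emitted.
Total: 4 matched + 4 padded = 8 rows.

8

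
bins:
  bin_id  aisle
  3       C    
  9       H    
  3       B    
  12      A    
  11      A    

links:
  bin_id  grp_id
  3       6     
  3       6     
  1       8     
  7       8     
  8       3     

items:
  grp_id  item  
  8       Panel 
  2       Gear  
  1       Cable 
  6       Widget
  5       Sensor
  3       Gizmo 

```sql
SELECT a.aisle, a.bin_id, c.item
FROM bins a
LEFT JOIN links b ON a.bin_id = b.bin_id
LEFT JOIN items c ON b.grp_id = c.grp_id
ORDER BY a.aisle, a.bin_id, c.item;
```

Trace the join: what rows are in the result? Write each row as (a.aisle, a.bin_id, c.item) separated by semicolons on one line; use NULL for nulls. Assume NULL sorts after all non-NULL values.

Step 1 — a LEFT JOIN b on bin_id → 7 row(s).
Then LEFT JOIN `items c` on grp_id: each of those 7 rows is kept; rows whose b.grp_id has no match in c get NULL for c's columns.

(A, 11, NULL); (A, 12, NULL); (B, 3, Widget); (B, 3, Widget); (C, 3, Widget); (C, 3, Widget); (H, 9, NULL)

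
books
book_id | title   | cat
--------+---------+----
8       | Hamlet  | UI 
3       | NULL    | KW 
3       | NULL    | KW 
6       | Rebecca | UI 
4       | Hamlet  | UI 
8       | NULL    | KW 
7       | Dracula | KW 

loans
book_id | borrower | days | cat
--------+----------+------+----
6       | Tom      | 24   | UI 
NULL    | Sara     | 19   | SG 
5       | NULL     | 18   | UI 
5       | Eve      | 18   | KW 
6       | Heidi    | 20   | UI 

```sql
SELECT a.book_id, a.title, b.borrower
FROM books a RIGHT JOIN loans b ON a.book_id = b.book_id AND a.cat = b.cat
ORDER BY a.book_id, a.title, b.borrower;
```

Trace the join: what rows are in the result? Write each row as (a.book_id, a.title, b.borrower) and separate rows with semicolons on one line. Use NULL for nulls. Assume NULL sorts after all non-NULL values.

RIGHT JOIN keeps every row from `loans`; unmatched rows get NULL for `books`'s columns.
Matching on a.book_id = b.book_id AND a.cat = b.cat. A NULL in a compared column never satisfies the condition.
- a row (book_id=8, cat=UI): no match.
- a row (book_id=3, cat=KW): no match.
- a row (book_id=3, cat=KW): no match.
- a row (book_id=6, cat=UI): matches 2 b row(s) → 2 output row(s).
- a row (book_id=4, cat=UI): no match.
- a row (book_id=8, cat=KW): no match.
- a row (book_id=7, cat=KW): no match.
- 3 row(s) from b found no a partner → padded with NULL.
After projecting and ordering:
a.book_id | a.title | b.borrower
6 | Rebecca | Heidi
6 | Rebecca | Tom
NULL | NULL | Eve
NULL | NULL | Sara
NULL | NULL | NULL

(6, Rebecca, Heidi); (6, Rebecca, Tom); (NULL, NULL, Eve); (NULL, NULL, Sara); (NULL, NULL, NULL)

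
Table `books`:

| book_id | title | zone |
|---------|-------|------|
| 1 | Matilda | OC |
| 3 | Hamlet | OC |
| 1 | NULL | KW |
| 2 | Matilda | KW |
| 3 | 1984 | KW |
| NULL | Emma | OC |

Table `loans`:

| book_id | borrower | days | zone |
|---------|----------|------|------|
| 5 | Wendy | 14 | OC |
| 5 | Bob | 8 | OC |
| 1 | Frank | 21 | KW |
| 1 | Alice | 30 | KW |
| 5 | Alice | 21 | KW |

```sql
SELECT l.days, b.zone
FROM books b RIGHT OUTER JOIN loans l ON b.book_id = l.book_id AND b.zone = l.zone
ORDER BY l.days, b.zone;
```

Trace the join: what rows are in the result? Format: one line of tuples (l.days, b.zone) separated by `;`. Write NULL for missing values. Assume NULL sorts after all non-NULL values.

(8, NULL); (14, NULL); (21, KW); (21, NULL); (30, KW)

RIGHT JOIN keeps every row from `loans`; unmatched rows get NULL for `books`'s columns.
Matching on b.book_id = l.book_id AND b.zone = l.zone. A NULL in a compared column never satisfies the condition.
- b[0] book_id=1, zone=OC → no match.
- b[1] book_id=3, zone=OC → no match.
- b[2] book_id=1, zone=KW → 2 match(es) in l → 2 row(s).
- b[3] book_id=2, zone=KW → no match.
- b[4] book_id=3, zone=KW → no match.
- b[5] book_id=NULL, zone=OC → no match.
- plus 3 unmatched l row(s), each kept with NULL b columns.
After projecting and ordering:
l.days | b.zone
8 | NULL
14 | NULL
21 | KW
21 | NULL
30 | KW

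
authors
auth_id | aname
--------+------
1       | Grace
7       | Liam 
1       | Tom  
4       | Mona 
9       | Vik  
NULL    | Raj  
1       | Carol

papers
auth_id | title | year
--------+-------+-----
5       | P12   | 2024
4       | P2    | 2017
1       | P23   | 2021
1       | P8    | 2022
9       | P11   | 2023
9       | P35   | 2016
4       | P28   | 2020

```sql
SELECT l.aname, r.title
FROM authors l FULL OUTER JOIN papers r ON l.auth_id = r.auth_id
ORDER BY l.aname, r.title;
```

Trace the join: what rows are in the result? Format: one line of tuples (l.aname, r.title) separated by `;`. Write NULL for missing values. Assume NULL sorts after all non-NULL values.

FULL OUTER JOIN keeps every row from both sides; unmatched rows get NULL for the other side's columns.
Matching on l.auth_id = r.auth_id. A NULL in a compared column never satisfies the condition.
- auth_id=1: 2 matching r row(s), so 2 row(s) emitted.
- auth_id=7: no r row matches, row kept with r columns NULL.
- auth_id=1: 2 matching r row(s), so 2 row(s) emitted.
- auth_id=4: 2 matching r row(s), so 2 row(s) emitted.
- auth_id=9: 2 matching r row(s), so 2 row(s) emitted.
- auth_id=NULL: no r row matches, row kept with r columns NULL.
- auth_id=1: 2 matching r row(s), so 2 row(s) emitted.
- 1 r row(s) had no l match → kept, l columns NULL.

(Carol, P23); (Carol, P8); (Grace, P23); (Grace, P8); (Liam, NULL); (Mona, P2); (Mona, P28); (Raj, NULL); (Tom, P23); (Tom, P8); (Vik, P11); (Vik, P35); (NULL, P12)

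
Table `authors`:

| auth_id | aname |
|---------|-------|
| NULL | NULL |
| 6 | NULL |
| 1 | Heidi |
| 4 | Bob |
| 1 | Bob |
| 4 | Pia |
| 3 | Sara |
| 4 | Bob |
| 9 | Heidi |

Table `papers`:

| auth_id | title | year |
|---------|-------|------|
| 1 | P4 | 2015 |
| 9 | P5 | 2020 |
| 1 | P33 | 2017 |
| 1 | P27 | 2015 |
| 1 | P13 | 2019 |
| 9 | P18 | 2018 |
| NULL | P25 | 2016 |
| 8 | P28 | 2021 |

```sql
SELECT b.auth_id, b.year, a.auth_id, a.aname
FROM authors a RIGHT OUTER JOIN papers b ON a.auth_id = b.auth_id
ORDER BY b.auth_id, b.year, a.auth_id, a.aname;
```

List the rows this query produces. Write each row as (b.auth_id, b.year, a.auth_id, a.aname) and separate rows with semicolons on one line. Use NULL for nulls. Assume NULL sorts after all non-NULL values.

(1, 2015, 1, Bob); (1, 2015, 1, Bob); (1, 2015, 1, Heidi); (1, 2015, 1, Heidi); (1, 2017, 1, Bob); (1, 2017, 1, Heidi); (1, 2019, 1, Bob); (1, 2019, 1, Heidi); (8, 2021, NULL, NULL); (9, 2018, 9, Heidi); (9, 2020, 9, Heidi); (NULL, 2016, NULL, NULL)

RIGHT JOIN keeps every row from `papers`; unmatched rows get NULL for `authors`'s columns.
Matching on a.auth_id = b.auth_id. A NULL in a compared column never satisfies the condition.
Matched pairs: 10; unmatched b rows kept: 2.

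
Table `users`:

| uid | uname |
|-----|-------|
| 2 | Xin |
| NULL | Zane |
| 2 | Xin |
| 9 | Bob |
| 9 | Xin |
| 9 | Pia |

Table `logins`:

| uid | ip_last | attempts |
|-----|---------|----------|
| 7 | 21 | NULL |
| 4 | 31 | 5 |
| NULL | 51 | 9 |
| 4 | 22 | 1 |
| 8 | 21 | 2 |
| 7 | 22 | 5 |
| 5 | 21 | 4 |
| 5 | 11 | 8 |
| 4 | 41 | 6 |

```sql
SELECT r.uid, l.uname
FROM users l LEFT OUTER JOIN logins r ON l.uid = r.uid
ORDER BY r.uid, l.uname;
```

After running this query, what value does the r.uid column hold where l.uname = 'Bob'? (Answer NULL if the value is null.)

NULL

LEFT JOIN keeps every row from `users`; unmatched rows get NULL for `logins`'s columns.
Matching on l.uid = r.uid. A NULL in a compared column never satisfies the condition.
- l (uid=2) has no partner → padded with NULL.
- l (uid=NULL) has no partner → padded with NULL.
- l (uid=2) has no partner → padded with NULL.
- l (uid=9) has no partner → padded with NULL.
- l (uid=9) has no partner → padded with NULL.
- l (uid=9) has no partner → padded with NULL.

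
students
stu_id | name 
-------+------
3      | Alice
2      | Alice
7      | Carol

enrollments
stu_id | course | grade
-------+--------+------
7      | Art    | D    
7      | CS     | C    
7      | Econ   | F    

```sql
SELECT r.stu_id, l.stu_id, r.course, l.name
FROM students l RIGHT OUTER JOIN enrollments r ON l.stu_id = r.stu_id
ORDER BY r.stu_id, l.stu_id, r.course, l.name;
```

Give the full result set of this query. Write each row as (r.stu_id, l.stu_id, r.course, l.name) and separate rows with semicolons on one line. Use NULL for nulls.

(7, 7, Art, Carol); (7, 7, CS, Carol); (7, 7, Econ, Carol)

RIGHT JOIN keeps every row from `enrollments`; unmatched rows get NULL for `students`'s columns.
Matching on l.stu_id = r.stu_id.
Matched pairs: 3; unmatched r rows kept: 0.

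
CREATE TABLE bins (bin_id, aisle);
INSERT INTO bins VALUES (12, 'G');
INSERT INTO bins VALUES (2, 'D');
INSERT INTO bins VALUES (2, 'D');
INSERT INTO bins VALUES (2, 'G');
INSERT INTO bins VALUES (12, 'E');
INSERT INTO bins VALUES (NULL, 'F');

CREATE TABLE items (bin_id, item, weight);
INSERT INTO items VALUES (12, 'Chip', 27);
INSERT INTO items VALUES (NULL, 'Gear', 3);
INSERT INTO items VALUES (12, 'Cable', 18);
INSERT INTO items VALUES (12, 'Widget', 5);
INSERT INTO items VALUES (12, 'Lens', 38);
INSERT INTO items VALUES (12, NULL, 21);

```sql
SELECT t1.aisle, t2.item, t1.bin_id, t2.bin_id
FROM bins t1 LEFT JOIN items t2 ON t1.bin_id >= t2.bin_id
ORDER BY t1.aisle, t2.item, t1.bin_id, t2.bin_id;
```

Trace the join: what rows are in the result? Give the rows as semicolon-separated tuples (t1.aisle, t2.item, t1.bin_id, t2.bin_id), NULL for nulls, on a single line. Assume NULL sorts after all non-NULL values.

LEFT JOIN keeps every row from `bins`; unmatched rows get NULL for `items`'s columns.
Matching on t1.bin_id >= t2.bin_id. A NULL in a compared column never satisfies the condition.
Matched pairs: 10; unmatched t1 rows kept: 4.

(D, NULL, 2, NULL); (D, NULL, 2, NULL); (E, Cable, 12, 12); (E, Chip, 12, 12); (E, Lens, 12, 12); (E, Widget, 12, 12); (E, NULL, 12, 12); (F, NULL, NULL, NULL); (G, Cable, 12, 12); (G, Chip, 12, 12); (G, Lens, 12, 12); (G, Widget, 12, 12); (G, NULL, 2, NULL); (G, NULL, 12, 12)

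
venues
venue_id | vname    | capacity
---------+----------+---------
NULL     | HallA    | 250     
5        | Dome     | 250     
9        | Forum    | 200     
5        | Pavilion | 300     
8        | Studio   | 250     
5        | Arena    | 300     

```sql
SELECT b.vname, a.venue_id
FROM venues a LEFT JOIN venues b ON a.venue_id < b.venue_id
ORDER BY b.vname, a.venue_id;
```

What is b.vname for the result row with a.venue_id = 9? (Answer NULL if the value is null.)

NULL

LEFT JOIN keeps every row from `venues a`; unmatched rows get NULL for `venues b`'s columns.
Matching on a.venue_id < b.venue_id. A NULL in a compared column never satisfies the condition.
- a row (venue_id=NULL): no match → kept, b columns NULL.
- a row (venue_id=5): matches 2 b row(s) → 2 output row(s).
- a row (venue_id=9): no match → kept, b columns NULL.
- a row (venue_id=5): matches 2 b row(s) → 2 output row(s).
- a row (venue_id=8): matches 1 b row(s) → 1 output row(s).
- a row (venue_id=5): matches 2 b row(s) → 2 output row(s).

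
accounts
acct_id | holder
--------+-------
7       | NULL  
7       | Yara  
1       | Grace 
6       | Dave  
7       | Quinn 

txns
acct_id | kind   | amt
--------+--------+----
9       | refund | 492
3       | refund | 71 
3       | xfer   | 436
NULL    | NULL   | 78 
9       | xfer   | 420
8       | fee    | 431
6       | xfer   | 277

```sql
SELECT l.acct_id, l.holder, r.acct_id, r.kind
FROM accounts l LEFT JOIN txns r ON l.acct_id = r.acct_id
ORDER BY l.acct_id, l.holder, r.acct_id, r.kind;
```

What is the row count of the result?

5

LEFT JOIN keeps every row from `accounts`; unmatched rows get NULL for `txns`'s columns.
Matching on l.acct_id = r.acct_id. A NULL in a compared column never satisfies the condition.
- l row (acct_id=7): no match → kept, r columns NULL.
- l row (acct_id=7): no match → kept, r columns NULL.
- l row (acct_id=1): no match → kept, r columns NULL.
- l row (acct_id=6): matches 1 r row(s) → 1 output row(s).
- l row (acct_id=7): no match → kept, r columns NULL.
Total: 1 matched + 4 padded = 5 rows.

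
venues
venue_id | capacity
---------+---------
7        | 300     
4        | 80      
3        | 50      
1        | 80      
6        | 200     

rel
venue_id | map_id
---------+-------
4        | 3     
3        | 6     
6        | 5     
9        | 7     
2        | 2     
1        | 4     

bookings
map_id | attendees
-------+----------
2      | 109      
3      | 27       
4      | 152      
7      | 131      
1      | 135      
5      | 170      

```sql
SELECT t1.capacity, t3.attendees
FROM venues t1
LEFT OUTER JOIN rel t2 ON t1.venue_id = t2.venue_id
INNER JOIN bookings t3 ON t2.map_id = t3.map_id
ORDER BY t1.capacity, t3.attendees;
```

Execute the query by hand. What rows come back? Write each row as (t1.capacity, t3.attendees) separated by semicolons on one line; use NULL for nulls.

(80, 27); (80, 152); (200, 170)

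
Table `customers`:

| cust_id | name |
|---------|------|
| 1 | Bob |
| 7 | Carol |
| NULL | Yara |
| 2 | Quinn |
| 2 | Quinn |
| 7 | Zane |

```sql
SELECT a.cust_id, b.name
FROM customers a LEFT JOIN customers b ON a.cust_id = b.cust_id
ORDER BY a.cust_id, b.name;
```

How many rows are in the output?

10

LEFT JOIN keeps every row from `customers a`; unmatched rows get NULL for `customers b`'s columns.
Matching on a.cust_id = b.cust_id. A NULL in a compared column never satisfies the condition.
- a (cust_id=1) pairs with 1 row(s) of b.
- a (cust_id=7) pairs with 2 row(s) of b.
- a (cust_id=NULL) has no partner → padded with NULL.
- a (cust_id=2) pairs with 2 row(s) of b.
- a (cust_id=2) pairs with 2 row(s) of b.
- a (cust_id=7) pairs with 2 row(s) of b.
Total: 9 matched + 1 padded = 10 rows.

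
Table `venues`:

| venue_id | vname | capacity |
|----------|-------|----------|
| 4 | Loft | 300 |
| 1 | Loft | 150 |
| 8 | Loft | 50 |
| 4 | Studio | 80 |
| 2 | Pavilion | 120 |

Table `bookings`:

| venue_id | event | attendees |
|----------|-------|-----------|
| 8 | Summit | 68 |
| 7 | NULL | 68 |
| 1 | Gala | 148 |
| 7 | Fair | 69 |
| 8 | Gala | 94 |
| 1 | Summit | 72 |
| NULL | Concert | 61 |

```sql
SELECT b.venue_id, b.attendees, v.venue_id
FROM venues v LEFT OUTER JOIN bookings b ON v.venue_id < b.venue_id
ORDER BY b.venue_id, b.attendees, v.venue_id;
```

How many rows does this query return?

17

LEFT JOIN keeps every row from `venues`; unmatched rows get NULL for `bookings`'s columns.
Matching on v.venue_id < b.venue_id. A NULL in a compared column never satisfies the condition.
- v row (venue_id=4): matches 4 b row(s) → 4 output row(s).
- v row (venue_id=1): matches 4 b row(s) → 4 output row(s).
- v row (venue_id=8): no match → kept, b columns NULL.
- v row (venue_id=4): matches 4 b row(s) → 4 output row(s).
- v row (venue_id=2): matches 4 b row(s) → 4 output row(s).
Total: 16 matched + 1 padded = 17 rows.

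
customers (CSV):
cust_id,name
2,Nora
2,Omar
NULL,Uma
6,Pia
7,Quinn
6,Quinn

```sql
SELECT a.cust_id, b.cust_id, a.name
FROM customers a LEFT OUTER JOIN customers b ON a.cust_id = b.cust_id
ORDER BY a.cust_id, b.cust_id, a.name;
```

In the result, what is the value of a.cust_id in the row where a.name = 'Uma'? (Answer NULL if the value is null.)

LEFT JOIN keeps every row from `customers a`; unmatched rows get NULL for `customers b`'s columns.
Matching on a.cust_id = b.cust_id. A NULL in a compared column never satisfies the condition.
Matched pairs: 9; unmatched a rows kept: 1.

NULL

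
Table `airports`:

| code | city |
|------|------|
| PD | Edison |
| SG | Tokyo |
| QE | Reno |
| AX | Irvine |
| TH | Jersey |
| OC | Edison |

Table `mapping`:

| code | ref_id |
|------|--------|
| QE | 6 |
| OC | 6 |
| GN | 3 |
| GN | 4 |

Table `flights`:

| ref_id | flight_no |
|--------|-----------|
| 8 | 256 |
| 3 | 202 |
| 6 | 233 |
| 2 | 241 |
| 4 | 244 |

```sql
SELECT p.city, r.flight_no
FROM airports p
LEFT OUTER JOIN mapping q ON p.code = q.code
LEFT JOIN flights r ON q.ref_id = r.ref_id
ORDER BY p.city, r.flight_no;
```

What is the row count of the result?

6

Evaluate left to right. First `airports p LEFT JOIN mapping q` on code: 6 row(s).
Then LEFT JOIN `flights r` on ref_id: each of those 6 rows is kept; rows whose q.ref_id has no match in r get NULL for r's columns.
Result: 6 row(s).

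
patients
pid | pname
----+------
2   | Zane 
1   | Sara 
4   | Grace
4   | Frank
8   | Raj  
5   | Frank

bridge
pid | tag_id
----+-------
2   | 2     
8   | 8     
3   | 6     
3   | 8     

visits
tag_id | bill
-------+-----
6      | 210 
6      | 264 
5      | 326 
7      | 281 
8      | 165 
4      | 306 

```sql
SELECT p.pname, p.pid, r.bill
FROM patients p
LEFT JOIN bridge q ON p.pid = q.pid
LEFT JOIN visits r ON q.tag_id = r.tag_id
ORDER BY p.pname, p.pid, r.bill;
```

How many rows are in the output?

Joins associate left-to-right: patients LEFT JOIN bridge on pid gives 6 intermediate row(s).
Then LEFT JOIN `visits r` on tag_id: each of those 6 rows is kept; rows whose q.tag_id has no match in r get NULL for r's columns.
Result: 6 row(s).

6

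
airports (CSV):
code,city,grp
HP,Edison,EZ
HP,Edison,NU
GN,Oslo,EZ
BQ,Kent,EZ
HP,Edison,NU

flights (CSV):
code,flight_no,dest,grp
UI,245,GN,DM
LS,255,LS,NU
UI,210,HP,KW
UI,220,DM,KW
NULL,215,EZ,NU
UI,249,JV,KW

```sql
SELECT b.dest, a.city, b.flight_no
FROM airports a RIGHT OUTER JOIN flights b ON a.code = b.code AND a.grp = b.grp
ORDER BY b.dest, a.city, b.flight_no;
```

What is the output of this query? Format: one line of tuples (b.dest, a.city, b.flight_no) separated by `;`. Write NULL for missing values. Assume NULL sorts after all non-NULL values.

(DM, NULL, 220); (EZ, NULL, 215); (GN, NULL, 245); (HP, NULL, 210); (JV, NULL, 249); (LS, NULL, 255)

RIGHT JOIN keeps every row from `flights`; unmatched rows get NULL for `airports`'s columns.
Matching on a.code = b.code AND a.grp = b.grp. A NULL in a compared column never satisfies the condition.
Matched pairs: 0; unmatched b rows kept: 6.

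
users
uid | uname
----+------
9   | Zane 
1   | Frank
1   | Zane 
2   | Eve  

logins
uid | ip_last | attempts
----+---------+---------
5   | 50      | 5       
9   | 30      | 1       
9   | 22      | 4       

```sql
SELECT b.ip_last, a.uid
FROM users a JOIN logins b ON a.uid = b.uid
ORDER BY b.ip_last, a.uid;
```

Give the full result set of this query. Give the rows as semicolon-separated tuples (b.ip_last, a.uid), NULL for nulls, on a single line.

INNER JOIN keeps only pairs where the ON condition holds.
Matching on a.uid = b.uid.
- a[0] uid=9 → 2 match(es) in b → 2 row(s).
- a[1] uid=1 → no match; dropped.
- a[2] uid=1 → no match; dropped.
- a[3] uid=2 → no match; dropped.
After projecting and ordering:
b.ip_last | a.uid
22 | 9
30 | 9

(22, 9); (30, 9)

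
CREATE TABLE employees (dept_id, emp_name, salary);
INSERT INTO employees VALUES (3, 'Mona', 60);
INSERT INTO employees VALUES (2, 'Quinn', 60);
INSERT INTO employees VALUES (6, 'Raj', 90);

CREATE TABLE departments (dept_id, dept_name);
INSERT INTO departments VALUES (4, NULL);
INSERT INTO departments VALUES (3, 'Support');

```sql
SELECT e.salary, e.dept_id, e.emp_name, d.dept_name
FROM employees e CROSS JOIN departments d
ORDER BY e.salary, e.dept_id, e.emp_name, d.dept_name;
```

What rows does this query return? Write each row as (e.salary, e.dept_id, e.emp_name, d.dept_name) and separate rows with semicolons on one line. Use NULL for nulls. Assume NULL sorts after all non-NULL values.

(60, 2, Quinn, Support); (60, 2, Quinn, NULL); (60, 3, Mona, Support); (60, 3, Mona, NULL); (90, 6, Raj, Support); (90, 6, Raj, NULL)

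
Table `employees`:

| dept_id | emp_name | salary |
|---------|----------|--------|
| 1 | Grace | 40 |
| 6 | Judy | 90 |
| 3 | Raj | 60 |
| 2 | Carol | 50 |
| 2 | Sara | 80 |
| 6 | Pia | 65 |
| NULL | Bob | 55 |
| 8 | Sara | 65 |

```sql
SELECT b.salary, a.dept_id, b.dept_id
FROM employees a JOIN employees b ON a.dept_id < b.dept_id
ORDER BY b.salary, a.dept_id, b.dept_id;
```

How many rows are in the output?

19

INNER JOIN keeps only pairs where the ON condition holds.
Matching on a.dept_id < b.dept_id. A NULL in a compared column never satisfies the condition.
- a row (dept_id=1): matches 6 b row(s) → 6 output row(s).
- a row (dept_id=6): matches 1 b row(s) → 1 output row(s).
- a row (dept_id=3): matches 3 b row(s) → 3 output row(s).
- a row (dept_id=2): matches 4 b row(s) → 4 output row(s).
- a row (dept_id=2): matches 4 b row(s) → 4 output row(s).
- a row (dept_id=6): matches 1 b row(s) → 1 output row(s).
- a row (dept_id=NULL): no match → dropped.
- a row (dept_id=8): no match → dropped.
Total: 19 rows.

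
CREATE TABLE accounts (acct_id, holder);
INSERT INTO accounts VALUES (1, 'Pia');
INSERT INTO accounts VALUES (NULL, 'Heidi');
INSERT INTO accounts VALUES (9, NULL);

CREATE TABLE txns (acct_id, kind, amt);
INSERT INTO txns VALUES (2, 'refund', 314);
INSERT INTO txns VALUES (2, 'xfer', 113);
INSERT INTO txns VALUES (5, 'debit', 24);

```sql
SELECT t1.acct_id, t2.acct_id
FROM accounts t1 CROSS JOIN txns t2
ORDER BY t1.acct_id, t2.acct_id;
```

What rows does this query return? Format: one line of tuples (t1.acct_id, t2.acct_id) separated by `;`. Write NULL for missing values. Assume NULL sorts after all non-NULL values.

(1, 2); (1, 2); (1, 5); (9, 2); (9, 2); (9, 5); (NULL, 2); (NULL, 2); (NULL, 5)

CROSS JOIN pairs every row of `accounts` with every row of `txns`: 3 × 3 = 9 rows.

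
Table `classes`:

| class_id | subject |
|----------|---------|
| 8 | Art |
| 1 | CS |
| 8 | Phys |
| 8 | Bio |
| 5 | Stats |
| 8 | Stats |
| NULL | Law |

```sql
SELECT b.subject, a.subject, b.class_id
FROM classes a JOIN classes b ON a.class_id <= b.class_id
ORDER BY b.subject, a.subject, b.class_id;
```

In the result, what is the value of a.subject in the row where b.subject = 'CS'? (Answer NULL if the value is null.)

CS

INNER JOIN keeps only pairs where the ON condition holds.
Matching on a.class_id <= b.class_id. A NULL in a compared column never satisfies the condition.
- a row (class_id=8): matches 4 b row(s) → 4 output row(s).
- a row (class_id=1): matches 6 b row(s) → 6 output row(s).
- a row (class_id=8): matches 4 b row(s) → 4 output row(s).
- a row (class_id=8): matches 4 b row(s) → 4 output row(s).
- a row (class_id=5): matches 5 b row(s) → 5 output row(s).
- a row (class_id=8): matches 4 b row(s) → 4 output row(s).
- a row (class_id=NULL): no match → dropped.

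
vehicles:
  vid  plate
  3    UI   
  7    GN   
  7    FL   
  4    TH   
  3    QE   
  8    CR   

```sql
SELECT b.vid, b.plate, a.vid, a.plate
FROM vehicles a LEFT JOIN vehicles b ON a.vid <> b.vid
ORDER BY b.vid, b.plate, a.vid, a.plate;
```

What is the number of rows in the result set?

26

LEFT JOIN keeps every row from `vehicles a`; unmatched rows get NULL for `vehicles b`'s columns.
Matching on a.vid <> b.vid.
- a[0] vid=3 → 4 match(es) in b → 4 row(s).
- a[1] vid=7 → 4 match(es) in b → 4 row(s).
- a[2] vid=7 → 4 match(es) in b → 4 row(s).
- a[3] vid=4 → 5 match(es) in b → 5 row(s).
- a[4] vid=3 → 4 match(es) in b → 4 row(s).
- a[5] vid=8 → 5 match(es) in b → 5 row(s).
Total: 26 rows.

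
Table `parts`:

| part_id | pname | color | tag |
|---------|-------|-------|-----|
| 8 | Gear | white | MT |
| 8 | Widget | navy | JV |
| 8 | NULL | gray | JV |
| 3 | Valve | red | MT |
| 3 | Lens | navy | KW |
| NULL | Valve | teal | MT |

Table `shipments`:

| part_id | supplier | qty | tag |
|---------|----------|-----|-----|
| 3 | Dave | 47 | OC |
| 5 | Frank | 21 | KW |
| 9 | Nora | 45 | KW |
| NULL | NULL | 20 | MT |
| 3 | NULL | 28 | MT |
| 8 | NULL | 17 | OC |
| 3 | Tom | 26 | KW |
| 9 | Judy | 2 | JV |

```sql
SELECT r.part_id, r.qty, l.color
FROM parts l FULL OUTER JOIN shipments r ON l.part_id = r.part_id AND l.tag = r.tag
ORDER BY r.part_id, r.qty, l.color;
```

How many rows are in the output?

12

FULL OUTER JOIN keeps every row from both sides; unmatched rows get NULL for the other side's columns.
Matching on l.part_id = r.part_id AND l.tag = r.tag. A NULL in a compared column never satisfies the condition.
- l (part_id=8, tag=MT) has no partner → padded with NULL.
- l (part_id=8, tag=JV) has no partner → padded with NULL.
- l (part_id=8, tag=JV) has no partner → padded with NULL.
- l (part_id=3, tag=MT) pairs with 1 row(s) of r.
- l (part_id=3, tag=KW) pairs with 1 row(s) of r.
- l (part_id=NULL, tag=MT) has no partner → padded with NULL.
- plus 6 unmatched r row(s), each kept with NULL l columns.
Total: 2 matched + 10 padded = 12 rows.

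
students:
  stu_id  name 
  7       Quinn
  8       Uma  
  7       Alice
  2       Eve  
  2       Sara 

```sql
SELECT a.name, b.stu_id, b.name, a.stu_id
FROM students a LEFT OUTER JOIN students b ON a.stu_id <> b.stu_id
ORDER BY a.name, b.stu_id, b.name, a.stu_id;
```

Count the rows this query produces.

16

LEFT JOIN keeps every row from `students a`; unmatched rows get NULL for `students b`'s columns.
Matching on a.stu_id <> b.stu_id.
- a[0] stu_id=7 → 3 match(es) in b → 3 row(s).
- a[1] stu_id=8 → 4 match(es) in b → 4 row(s).
- a[2] stu_id=7 → 3 match(es) in b → 3 row(s).
- a[3] stu_id=2 → 3 match(es) in b → 3 row(s).
- a[4] stu_id=2 → 3 match(es) in b → 3 row(s).
Total: 16 rows.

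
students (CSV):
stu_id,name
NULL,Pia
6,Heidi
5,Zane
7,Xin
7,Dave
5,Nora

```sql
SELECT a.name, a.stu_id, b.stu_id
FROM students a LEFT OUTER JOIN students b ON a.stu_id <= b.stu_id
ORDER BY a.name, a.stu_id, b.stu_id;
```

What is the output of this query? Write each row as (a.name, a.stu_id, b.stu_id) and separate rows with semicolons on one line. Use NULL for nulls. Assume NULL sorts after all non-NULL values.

(Dave, 7, 7); (Dave, 7, 7); (Heidi, 6, 6); (Heidi, 6, 7); (Heidi, 6, 7); (Nora, 5, 5); (Nora, 5, 5); (Nora, 5, 6); (Nora, 5, 7); (Nora, 5, 7); (Pia, NULL, NULL); (Xin, 7, 7); (Xin, 7, 7); (Zane, 5, 5); (Zane, 5, 5); (Zane, 5, 6); (Zane, 5, 7); (Zane, 5, 7)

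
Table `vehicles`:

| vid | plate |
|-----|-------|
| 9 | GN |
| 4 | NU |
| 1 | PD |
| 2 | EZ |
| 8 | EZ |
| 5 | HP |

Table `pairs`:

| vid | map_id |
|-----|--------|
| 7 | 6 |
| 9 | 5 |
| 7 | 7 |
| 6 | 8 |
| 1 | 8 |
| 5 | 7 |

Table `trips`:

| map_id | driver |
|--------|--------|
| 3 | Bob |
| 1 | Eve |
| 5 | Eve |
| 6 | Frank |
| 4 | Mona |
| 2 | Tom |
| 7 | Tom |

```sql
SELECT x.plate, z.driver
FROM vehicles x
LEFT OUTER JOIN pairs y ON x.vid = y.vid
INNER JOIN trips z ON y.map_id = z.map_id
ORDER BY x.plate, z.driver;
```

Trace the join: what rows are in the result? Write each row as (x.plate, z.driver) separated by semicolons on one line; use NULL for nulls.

(GN, Eve); (HP, Tom)

Joins associate left-to-right: vehicles LEFT JOIN pairs on vid gives 6 intermediate row(s).
Then INNER JOIN `trips z` on map_id: keep only rows whose y.map_id appears in z.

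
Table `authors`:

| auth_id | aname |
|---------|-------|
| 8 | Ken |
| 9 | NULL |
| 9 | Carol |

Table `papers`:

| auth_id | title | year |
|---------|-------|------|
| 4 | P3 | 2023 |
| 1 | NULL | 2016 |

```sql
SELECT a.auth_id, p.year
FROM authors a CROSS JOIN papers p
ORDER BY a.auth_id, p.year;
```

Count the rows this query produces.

6

CROSS JOIN pairs every row of `authors` with every row of `papers`: 3 × 2 = 6 rows.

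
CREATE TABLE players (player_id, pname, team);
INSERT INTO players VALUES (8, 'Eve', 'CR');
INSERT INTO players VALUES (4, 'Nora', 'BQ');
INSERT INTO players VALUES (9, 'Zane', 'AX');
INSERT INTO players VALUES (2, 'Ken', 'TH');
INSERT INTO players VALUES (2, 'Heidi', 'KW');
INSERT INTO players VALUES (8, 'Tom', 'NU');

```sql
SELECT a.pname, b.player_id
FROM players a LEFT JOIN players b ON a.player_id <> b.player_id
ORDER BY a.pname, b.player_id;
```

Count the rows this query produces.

LEFT JOIN keeps every row from `players a`; unmatched rows get NULL for `players b`'s columns.
Matching on a.player_id <> b.player_id.
Matched pairs: 26; unmatched a rows kept: 0.
Total: 26 rows.

26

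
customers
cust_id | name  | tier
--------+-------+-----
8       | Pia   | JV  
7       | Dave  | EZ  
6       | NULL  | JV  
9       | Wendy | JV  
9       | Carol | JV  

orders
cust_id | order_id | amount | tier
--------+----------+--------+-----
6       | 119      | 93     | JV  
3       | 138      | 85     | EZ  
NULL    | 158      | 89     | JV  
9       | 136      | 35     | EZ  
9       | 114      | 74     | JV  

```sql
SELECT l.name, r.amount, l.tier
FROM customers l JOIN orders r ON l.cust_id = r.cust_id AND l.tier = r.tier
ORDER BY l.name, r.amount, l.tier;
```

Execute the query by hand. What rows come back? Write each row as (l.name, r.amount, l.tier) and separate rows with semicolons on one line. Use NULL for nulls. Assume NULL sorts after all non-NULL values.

INNER JOIN keeps only pairs where the ON condition holds.
Matching on l.cust_id = r.cust_id AND l.tier = r.tier. A NULL in a compared column never satisfies the condition.
Matched pairs: 3.

(Carol, 74, JV); (Wendy, 74, JV); (NULL, 93, JV)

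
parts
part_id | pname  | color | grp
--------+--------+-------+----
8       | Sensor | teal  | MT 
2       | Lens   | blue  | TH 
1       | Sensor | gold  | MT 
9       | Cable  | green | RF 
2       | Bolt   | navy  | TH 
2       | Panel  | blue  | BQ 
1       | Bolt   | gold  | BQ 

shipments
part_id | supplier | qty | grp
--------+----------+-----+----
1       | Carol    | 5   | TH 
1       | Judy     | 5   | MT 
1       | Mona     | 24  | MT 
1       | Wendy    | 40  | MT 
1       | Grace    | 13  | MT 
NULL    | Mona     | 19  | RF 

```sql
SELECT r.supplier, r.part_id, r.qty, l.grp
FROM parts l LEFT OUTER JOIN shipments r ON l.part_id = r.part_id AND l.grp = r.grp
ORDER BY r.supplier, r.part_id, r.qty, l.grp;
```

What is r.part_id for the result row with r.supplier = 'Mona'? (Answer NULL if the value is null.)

1

LEFT JOIN keeps every row from `parts`; unmatched rows get NULL for `shipments`'s columns.
Matching on l.part_id = r.part_id AND l.grp = r.grp. A NULL in a compared column never satisfies the condition.
Matched pairs: 4; unmatched l rows kept: 6.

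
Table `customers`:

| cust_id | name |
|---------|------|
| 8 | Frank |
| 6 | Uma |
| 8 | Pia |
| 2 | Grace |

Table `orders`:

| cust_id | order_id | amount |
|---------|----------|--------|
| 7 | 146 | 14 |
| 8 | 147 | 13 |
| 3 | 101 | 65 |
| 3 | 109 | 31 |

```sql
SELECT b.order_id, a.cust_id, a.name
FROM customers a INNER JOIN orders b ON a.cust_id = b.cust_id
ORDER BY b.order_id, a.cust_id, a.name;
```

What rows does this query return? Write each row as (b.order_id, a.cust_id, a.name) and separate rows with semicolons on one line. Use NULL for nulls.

(147, 8, Frank); (147, 8, Pia)

INNER JOIN keeps only pairs where the ON condition holds.
Matching on a.cust_id = b.cust_id.
- a[0] cust_id=8 → 1 match(es) in b → 1 row(s).
- a[1] cust_id=6 → no match; dropped.
- a[2] cust_id=8 → 1 match(es) in b → 1 row(s).
- a[3] cust_id=2 → no match; dropped.
After projecting and ordering:
b.order_id | a.cust_id | a.name
147 | 8 | Frank
147 | 8 | Pia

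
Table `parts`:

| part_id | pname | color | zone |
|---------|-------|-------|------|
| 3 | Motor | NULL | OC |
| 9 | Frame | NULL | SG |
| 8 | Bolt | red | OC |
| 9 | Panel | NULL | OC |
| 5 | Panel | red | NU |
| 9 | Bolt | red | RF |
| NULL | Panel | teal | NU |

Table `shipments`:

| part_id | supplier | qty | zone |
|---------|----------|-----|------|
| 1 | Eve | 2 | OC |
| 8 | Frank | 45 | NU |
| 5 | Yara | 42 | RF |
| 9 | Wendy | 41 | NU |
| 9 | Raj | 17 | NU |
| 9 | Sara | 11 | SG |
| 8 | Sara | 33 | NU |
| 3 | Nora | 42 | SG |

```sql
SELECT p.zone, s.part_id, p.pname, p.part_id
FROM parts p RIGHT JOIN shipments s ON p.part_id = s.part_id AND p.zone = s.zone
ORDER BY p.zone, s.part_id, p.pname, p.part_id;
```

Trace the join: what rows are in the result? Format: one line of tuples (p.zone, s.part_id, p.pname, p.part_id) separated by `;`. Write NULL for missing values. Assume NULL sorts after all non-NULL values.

(SG, 9, Frame, 9); (NULL, 1, NULL, NULL); (NULL, 3, NULL, NULL); (NULL, 5, NULL, NULL); (NULL, 8, NULL, NULL); (NULL, 8, NULL, NULL); (NULL, 9, NULL, NULL); (NULL, 9, NULL, NULL)

RIGHT JOIN keeps every row from `shipments`; unmatched rows get NULL for `parts`'s columns.
Matching on p.part_id = s.part_id AND p.zone = s.zone. A NULL in a compared column never satisfies the condition.
Matched pairs: 1; unmatched s rows kept: 7.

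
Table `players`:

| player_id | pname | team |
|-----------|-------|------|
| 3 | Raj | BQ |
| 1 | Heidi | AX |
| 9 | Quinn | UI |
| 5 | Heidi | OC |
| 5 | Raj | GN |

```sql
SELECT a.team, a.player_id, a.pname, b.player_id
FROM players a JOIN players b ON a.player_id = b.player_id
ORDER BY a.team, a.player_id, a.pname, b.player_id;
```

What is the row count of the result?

INNER JOIN keeps only pairs where the ON condition holds.
Matching on a.player_id = b.player_id.
- a[0] player_id=3 → 1 match(es) in b → 1 row(s).
- a[1] player_id=1 → 1 match(es) in b → 1 row(s).
- a[2] player_id=9 → 1 match(es) in b → 1 row(s).
- a[3] player_id=5 → 2 match(es) in b → 2 row(s).
- a[4] player_id=5 → 2 match(es) in b → 2 row(s).
Total: 7 rows.

7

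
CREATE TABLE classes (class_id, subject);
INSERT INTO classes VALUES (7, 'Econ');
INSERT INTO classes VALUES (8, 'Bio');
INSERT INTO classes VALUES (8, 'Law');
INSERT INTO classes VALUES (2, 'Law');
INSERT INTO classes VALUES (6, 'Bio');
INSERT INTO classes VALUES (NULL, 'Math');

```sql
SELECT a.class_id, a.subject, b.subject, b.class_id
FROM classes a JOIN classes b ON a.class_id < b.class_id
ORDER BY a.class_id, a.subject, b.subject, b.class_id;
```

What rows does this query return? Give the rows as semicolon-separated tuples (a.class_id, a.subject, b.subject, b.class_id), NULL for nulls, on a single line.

(2, Law, Bio, 6); (2, Law, Bio, 8); (2, Law, Econ, 7); (2, Law, Law, 8); (6, Bio, Bio, 8); (6, Bio, Econ, 7); (6, Bio, Law, 8); (7, Econ, Bio, 8); (7, Econ, Law, 8)

INNER JOIN keeps only pairs where the ON condition holds.
Matching on a.class_id < b.class_id. A NULL in a compared column never satisfies the condition.
- class_id=7: 2 matching b row(s), so 2 row(s) emitted.
- class_id=8: no matching b row, dropped.
- class_id=8: no matching b row, dropped.
- class_id=2: 4 matching b row(s), so 4 row(s) emitted.
- class_id=6: 3 matching b row(s), so 3 row(s) emitted.
- class_id=NULL: no matching b row, dropped.
After projecting and ordering:
a.class_id | a.subject | b.subject | b.class_id
2 | Law | Bio | 6
2 | Law | Bio | 8
2 | Law | Econ | 7
2 | Law | Law | 8
6 | Bio | Bio | 8
6 | Bio | Econ | 7
6 | Bio | Law | 8
7 | Econ | Bio | 8
7 | Econ | Law | 8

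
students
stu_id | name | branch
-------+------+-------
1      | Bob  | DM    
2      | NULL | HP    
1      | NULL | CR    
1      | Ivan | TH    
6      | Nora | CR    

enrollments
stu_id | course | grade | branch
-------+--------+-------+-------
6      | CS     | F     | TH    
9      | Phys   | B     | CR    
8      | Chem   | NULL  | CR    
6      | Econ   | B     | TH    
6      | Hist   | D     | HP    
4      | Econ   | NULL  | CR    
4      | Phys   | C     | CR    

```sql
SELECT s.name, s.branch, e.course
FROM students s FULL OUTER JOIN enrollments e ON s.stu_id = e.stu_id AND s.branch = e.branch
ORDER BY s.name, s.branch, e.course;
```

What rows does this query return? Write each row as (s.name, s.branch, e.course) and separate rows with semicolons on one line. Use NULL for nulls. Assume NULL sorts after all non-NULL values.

(Bob, DM, NULL); (Ivan, TH, NULL); (Nora, CR, NULL); (NULL, CR, NULL); (NULL, HP, NULL); (NULL, NULL, CS); (NULL, NULL, Chem); (NULL, NULL, Econ); (NULL, NULL, Econ); (NULL, NULL, Hist); (NULL, NULL, Phys); (NULL, NULL, Phys)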